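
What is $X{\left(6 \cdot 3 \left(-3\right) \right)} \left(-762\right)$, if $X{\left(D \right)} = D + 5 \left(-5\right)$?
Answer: $60198$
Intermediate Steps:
$X{\left(D \right)} = -25 + D$ ($X{\left(D \right)} = D - 25 = -25 + D$)
$X{\left(6 \cdot 3 \left(-3\right) \right)} \left(-762\right) = \left(-25 + 6 \cdot 3 \left(-3\right)\right) \left(-762\right) = \left(-25 + 18 \left(-3\right)\right) \left(-762\right) = \left(-25 - 54\right) \left(-762\right) = \left(-79\right) \left(-762\right) = 60198$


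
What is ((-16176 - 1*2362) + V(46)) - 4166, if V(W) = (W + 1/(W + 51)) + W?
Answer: -2193363/97 ≈ -22612.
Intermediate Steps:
V(W) = 1/(51 + W) + 2*W (V(W) = (W + 1/(51 + W)) + W = 1/(51 + W) + 2*W)
((-16176 - 1*2362) + V(46)) - 4166 = ((-16176 - 1*2362) + (1 + 2*46**2 + 102*46)/(51 + 46)) - 4166 = ((-16176 - 2362) + (1 + 2*2116 + 4692)/97) - 4166 = (-18538 + (1 + 4232 + 4692)/97) - 4166 = (-18538 + (1/97)*8925) - 4166 = (-18538 + 8925/97) - 4166 = -1789261/97 - 4166 = -2193363/97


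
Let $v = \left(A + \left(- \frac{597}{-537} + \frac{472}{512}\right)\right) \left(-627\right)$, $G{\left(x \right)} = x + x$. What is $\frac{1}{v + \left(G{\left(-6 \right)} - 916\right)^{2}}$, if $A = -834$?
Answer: $\frac{11456}{15841665293} \approx 7.2316 \cdot 10^{-7}$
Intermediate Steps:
$G{\left(x \right)} = 2 x$
$v = \frac{5975941389}{11456}$ ($v = \left(-834 + \left(- \frac{597}{-537} + \frac{472}{512}\right)\right) \left(-627\right) = \left(-834 + \left(\left(-597\right) \left(- \frac{1}{537}\right) + 472 \cdot \frac{1}{512}\right)\right) \left(-627\right) = \left(-834 + \left(\frac{199}{179} + \frac{59}{64}\right)\right) \left(-627\right) = \left(-834 + \frac{23297}{11456}\right) \left(-627\right) = \left(- \frac{9531007}{11456}\right) \left(-627\right) = \frac{5975941389}{11456} \approx 5.2164 \cdot 10^{5}$)
$\frac{1}{v + \left(G{\left(-6 \right)} - 916\right)^{2}} = \frac{1}{\frac{5975941389}{11456} + \left(2 \left(-6\right) - 916\right)^{2}} = \frac{1}{\frac{5975941389}{11456} + \left(-12 - 916\right)^{2}} = \frac{1}{\frac{5975941389}{11456} + \left(-928\right)^{2}} = \frac{1}{\frac{5975941389}{11456} + 861184} = \frac{1}{\frac{15841665293}{11456}} = \frac{11456}{15841665293}$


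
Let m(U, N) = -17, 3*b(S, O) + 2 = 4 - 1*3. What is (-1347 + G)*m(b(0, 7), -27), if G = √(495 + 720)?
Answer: 22899 - 153*√15 ≈ 22306.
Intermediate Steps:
b(S, O) = -⅓ (b(S, O) = -⅔ + (4 - 1*3)/3 = -⅔ + (4 - 3)/3 = -⅔ + (⅓)*1 = -⅔ + ⅓ = -⅓)
G = 9*√15 (G = √1215 = 9*√15 ≈ 34.857)
(-1347 + G)*m(b(0, 7), -27) = (-1347 + 9*√15)*(-17) = 22899 - 153*√15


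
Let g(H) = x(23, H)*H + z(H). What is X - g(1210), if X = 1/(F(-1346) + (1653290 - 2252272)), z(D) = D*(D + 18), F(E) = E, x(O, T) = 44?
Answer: -923976831361/600328 ≈ -1.5391e+6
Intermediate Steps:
z(D) = D*(18 + D)
g(H) = 44*H + H*(18 + H)
X = -1/600328 (X = 1/(-1346 + (1653290 - 2252272)) = 1/(-1346 - 598982) = 1/(-600328) = -1/600328 ≈ -1.6658e-6)
X - g(1210) = -1/600328 - 1210*(62 + 1210) = -1/600328 - 1210*1272 = -1/600328 - 1*1539120 = -1/600328 - 1539120 = -923976831361/600328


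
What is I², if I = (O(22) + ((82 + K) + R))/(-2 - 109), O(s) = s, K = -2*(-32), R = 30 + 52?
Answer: 62500/12321 ≈ 5.0726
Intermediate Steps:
R = 82
K = 64
I = -250/111 (I = (22 + ((82 + 64) + 82))/(-2 - 109) = (22 + (146 + 82))/(-111) = (22 + 228)*(-1/111) = 250*(-1/111) = -250/111 ≈ -2.2523)
I² = (-250/111)² = 62500/12321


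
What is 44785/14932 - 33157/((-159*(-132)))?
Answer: 55605907/39174102 ≈ 1.4195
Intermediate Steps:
44785/14932 - 33157/((-159*(-132))) = 44785*(1/14932) - 33157/20988 = 44785/14932 - 33157*1/20988 = 44785/14932 - 33157/20988 = 55605907/39174102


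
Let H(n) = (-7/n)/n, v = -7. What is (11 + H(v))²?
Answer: 5776/49 ≈ 117.88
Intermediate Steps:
H(n) = -7/n²
(11 + H(v))² = (11 - 7/(-7)²)² = (11 - 7*1/49)² = (11 - ⅐)² = (76/7)² = 5776/49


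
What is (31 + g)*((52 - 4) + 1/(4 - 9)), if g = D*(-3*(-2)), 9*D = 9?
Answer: 8843/5 ≈ 1768.6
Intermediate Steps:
D = 1 (D = (⅑)*9 = 1)
g = 6 (g = 1*(-3*(-2)) = 1*6 = 6)
(31 + g)*((52 - 4) + 1/(4 - 9)) = (31 + 6)*((52 - 4) + 1/(4 - 9)) = 37*(48 + 1/(-5)) = 37*(48 - ⅕) = 37*(239/5) = 8843/5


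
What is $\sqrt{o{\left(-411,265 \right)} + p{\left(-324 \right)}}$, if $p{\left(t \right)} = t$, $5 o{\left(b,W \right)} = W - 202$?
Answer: $\frac{3 i \sqrt{865}}{5} \approx 17.647 i$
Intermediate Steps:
$o{\left(b,W \right)} = - \frac{202}{5} + \frac{W}{5}$ ($o{\left(b,W \right)} = \frac{W - 202}{5} = \frac{-202 + W}{5} = - \frac{202}{5} + \frac{W}{5}$)
$\sqrt{o{\left(-411,265 \right)} + p{\left(-324 \right)}} = \sqrt{\left(- \frac{202}{5} + \frac{1}{5} \cdot 265\right) - 324} = \sqrt{\left(- \frac{202}{5} + 53\right) - 324} = \sqrt{\frac{63}{5} - 324} = \sqrt{- \frac{1557}{5}} = \frac{3 i \sqrt{865}}{5}$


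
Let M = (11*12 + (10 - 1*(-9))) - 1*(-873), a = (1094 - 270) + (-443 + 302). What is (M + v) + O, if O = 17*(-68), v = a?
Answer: 551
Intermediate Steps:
a = 683 (a = 824 - 141 = 683)
v = 683
O = -1156
M = 1024 (M = (132 + (10 + 9)) + 873 = (132 + 19) + 873 = 151 + 873 = 1024)
(M + v) + O = (1024 + 683) - 1156 = 1707 - 1156 = 551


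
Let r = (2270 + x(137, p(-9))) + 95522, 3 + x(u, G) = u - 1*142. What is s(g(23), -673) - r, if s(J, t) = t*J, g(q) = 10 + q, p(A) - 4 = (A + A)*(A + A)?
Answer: -119993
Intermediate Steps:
p(A) = 4 + 4*A**2 (p(A) = 4 + (A + A)*(A + A) = 4 + (2*A)*(2*A) = 4 + 4*A**2)
x(u, G) = -145 + u (x(u, G) = -3 + (u - 1*142) = -3 + (u - 142) = -3 + (-142 + u) = -145 + u)
s(J, t) = J*t
r = 97784 (r = (2270 + (-145 + 137)) + 95522 = (2270 - 8) + 95522 = 2262 + 95522 = 97784)
s(g(23), -673) - r = (10 + 23)*(-673) - 1*97784 = 33*(-673) - 97784 = -22209 - 97784 = -119993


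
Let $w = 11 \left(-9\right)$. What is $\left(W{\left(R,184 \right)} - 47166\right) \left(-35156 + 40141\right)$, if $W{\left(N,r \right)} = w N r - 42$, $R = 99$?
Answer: $-9225201120$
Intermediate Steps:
$w = -99$
$W{\left(N,r \right)} = -42 - 99 N r$ ($W{\left(N,r \right)} = - 99 N r - 42 = -42 - 99 N r$)
$\left(W{\left(R,184 \right)} - 47166\right) \left(-35156 + 40141\right) = \left(\left(-42 - 9801 \cdot 184\right) - 47166\right) \left(-35156 + 40141\right) = \left(\left(-42 - 1803384\right) - 47166\right) 4985 = \left(-1803426 - 47166\right) 4985 = \left(-1850592\right) 4985 = -9225201120$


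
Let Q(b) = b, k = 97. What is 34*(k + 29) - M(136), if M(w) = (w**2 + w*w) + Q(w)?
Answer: -32844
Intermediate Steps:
M(w) = w + 2*w**2 (M(w) = (w**2 + w*w) + w = (w**2 + w**2) + w = 2*w**2 + w = w + 2*w**2)
34*(k + 29) - M(136) = 34*(97 + 29) - 136*(1 + 2*136) = 34*126 - 136*(1 + 272) = 4284 - 136*273 = 4284 - 1*37128 = 4284 - 37128 = -32844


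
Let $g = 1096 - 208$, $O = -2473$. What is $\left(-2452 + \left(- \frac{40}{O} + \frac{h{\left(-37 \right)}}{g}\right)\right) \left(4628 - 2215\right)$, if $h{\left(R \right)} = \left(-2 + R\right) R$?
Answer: $- \frac{116977170287}{19784} \approx -5.9127 \cdot 10^{6}$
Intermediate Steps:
$g = 888$ ($g = 1096 - 208 = 888$)
$h{\left(R \right)} = R \left(-2 + R\right)$
$\left(-2452 + \left(- \frac{40}{O} + \frac{h{\left(-37 \right)}}{g}\right)\right) \left(4628 - 2215\right) = \left(-2452 - \left(- \frac{40}{2473} - \frac{\left(-37\right) \left(-2 - 37\right)}{888}\right)\right) \left(4628 - 2215\right) = \left(-2452 - \left(- \frac{40}{2473} - \left(-37\right) \left(-39\right) \frac{1}{888}\right)\right) 2413 = \left(-2452 + \left(\frac{40}{2473} + 1443 \cdot \frac{1}{888}\right)\right) 2413 = \left(-2452 + \left(\frac{40}{2473} + \frac{13}{8}\right)\right) 2413 = \left(-2452 + \frac{32469}{19784}\right) 2413 = \left(- \frac{48477899}{19784}\right) 2413 = - \frac{116977170287}{19784}$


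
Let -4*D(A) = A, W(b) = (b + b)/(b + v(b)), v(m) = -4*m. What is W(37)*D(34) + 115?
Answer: 362/3 ≈ 120.67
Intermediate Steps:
W(b) = -2/3 (W(b) = (b + b)/(b - 4*b) = (2*b)/((-3*b)) = (2*b)*(-1/(3*b)) = -2/3)
D(A) = -A/4
W(37)*D(34) + 115 = -(-1)*34/6 + 115 = -2/3*(-17/2) + 115 = 17/3 + 115 = 362/3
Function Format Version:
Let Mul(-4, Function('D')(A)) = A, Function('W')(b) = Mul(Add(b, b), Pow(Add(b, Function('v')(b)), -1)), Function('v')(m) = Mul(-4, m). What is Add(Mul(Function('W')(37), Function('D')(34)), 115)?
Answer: Rational(362, 3) ≈ 120.67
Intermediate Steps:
Function('W')(b) = Rational(-2, 3) (Function('W')(b) = Mul(Add(b, b), Pow(Add(b, Mul(-4, b)), -1)) = Mul(Mul(2, b), Pow(Mul(-3, b), -1)) = Mul(Mul(2, b), Mul(Rational(-1, 3), Pow(b, -1))) = Rational(-2, 3))
Function('D')(A) = Mul(Rational(-1, 4), A)
Add(Mul(Function('W')(37), Function('D')(34)), 115) = Add(Mul(Rational(-2, 3), Mul(Rational(-1, 4), 34)), 115) = Add(Mul(Rational(-2, 3), Rational(-17, 2)), 115) = Add(Rational(17, 3), 115) = Rational(362, 3)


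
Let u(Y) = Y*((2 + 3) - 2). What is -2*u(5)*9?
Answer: -270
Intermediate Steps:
u(Y) = 3*Y (u(Y) = Y*(5 - 2) = Y*3 = 3*Y)
-2*u(5)*9 = -6*5*9 = -2*15*9 = -30*9 = -270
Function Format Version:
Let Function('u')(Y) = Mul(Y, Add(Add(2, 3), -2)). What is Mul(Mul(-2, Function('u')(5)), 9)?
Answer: -270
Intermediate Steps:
Function('u')(Y) = Mul(3, Y) (Function('u')(Y) = Mul(Y, Add(5, -2)) = Mul(Y, 3) = Mul(3, Y))
Mul(Mul(-2, Function('u')(5)), 9) = Mul(Mul(-2, Mul(3, 5)), 9) = Mul(Mul(-2, 15), 9) = Mul(-30, 9) = -270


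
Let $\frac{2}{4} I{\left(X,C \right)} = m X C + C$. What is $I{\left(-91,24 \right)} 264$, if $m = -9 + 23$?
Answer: $-16131456$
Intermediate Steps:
$m = 14$
$I{\left(X,C \right)} = 2 C + 28 C X$ ($I{\left(X,C \right)} = 2 \left(14 X C + C\right) = 2 \left(14 C X + C\right) = 2 \left(C + 14 C X\right) = 2 C + 28 C X$)
$I{\left(-91,24 \right)} 264 = 2 \cdot 24 \left(1 + 14 \left(-91\right)\right) 264 = 2 \cdot 24 \left(1 - 1274\right) 264 = 2 \cdot 24 \left(-1273\right) 264 = \left(-61104\right) 264 = -16131456$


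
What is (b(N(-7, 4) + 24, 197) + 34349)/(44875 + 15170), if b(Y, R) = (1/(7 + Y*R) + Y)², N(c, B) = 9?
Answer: 500314583187/847716590960 ≈ 0.59019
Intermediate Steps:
b(Y, R) = (Y + 1/(7 + R*Y))² (b(Y, R) = (1/(7 + R*Y) + Y)² = (Y + 1/(7 + R*Y))²)
(b(N(-7, 4) + 24, 197) + 34349)/(44875 + 15170) = ((1 + 7*(9 + 24) + 197*(9 + 24)²)²/(7 + 197*(9 + 24))² + 34349)/(44875 + 15170) = ((1 + 7*33 + 197*33²)²/(7 + 197*33)² + 34349)/60045 = ((1 + 231 + 197*1089)²/(7 + 6501)² + 34349)*(1/60045) = ((1 + 231 + 214533)²/6508² + 34349)*(1/60045) = ((1/42354064)*214765² + 34349)*(1/60045) = ((1/42354064)*46124005225 + 34349)*(1/60045) = (46124005225/42354064 + 34349)*(1/60045) = (1500943749561/42354064)*(1/60045) = 500314583187/847716590960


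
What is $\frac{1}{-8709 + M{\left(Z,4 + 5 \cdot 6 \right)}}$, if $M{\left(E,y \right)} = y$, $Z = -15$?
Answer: $- \frac{1}{8675} \approx -0.00011527$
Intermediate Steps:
$\frac{1}{-8709 + M{\left(Z,4 + 5 \cdot 6 \right)}} = \frac{1}{-8709 + \left(4 + 5 \cdot 6\right)} = \frac{1}{-8709 + \left(4 + 30\right)} = \frac{1}{-8709 + 34} = \frac{1}{-8675} = - \frac{1}{8675}$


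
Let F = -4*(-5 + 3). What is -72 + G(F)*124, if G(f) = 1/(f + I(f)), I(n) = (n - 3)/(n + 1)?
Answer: -4428/77 ≈ -57.506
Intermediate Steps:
F = 8 (F = -4*(-2) = 8)
I(n) = (-3 + n)/(1 + n)
G(f) = 1/(f + (-3 + f)/(1 + f))
-72 + G(F)*124 = -72 + ((1 + 8)/(-3 + 8 + 8*(1 + 8)))*124 = -72 + (9/(-3 + 8 + 8*9))*124 = -72 + (9/(-3 + 8 + 72))*124 = -72 + (9/77)*124 = -72 + 1116/77 = -4428/77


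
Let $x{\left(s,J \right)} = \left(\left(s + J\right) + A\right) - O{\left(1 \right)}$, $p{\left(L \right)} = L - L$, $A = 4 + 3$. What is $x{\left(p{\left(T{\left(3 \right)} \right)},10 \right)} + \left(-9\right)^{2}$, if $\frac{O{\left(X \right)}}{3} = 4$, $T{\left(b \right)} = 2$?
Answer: $86$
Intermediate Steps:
$O{\left(X \right)} = 12$ ($O{\left(X \right)} = 3 \cdot 4 = 12$)
$A = 7$
$p{\left(L \right)} = 0$
$x{\left(s,J \right)} = -5 + J + s$ ($x{\left(s,J \right)} = \left(\left(s + J\right) + 7\right) - 12 = \left(\left(J + s\right) + 7\right) - 12 = \left(7 + J + s\right) - 12 = -5 + J + s$)
$x{\left(p{\left(T{\left(3 \right)} \right)},10 \right)} + \left(-9\right)^{2} = \left(-5 + 10 + 0\right) + \left(-9\right)^{2} = 5 + 81 = 86$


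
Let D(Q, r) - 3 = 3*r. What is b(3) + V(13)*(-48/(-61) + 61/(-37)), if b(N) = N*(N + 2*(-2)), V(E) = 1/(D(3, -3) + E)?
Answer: -49342/15799 ≈ -3.1231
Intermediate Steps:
D(Q, r) = 3 + 3*r
V(E) = 1/(-6 + E) (V(E) = 1/((3 + 3*(-3)) + E) = 1/((3 - 9) + E) = 1/(-6 + E))
b(N) = N*(-4 + N) (b(N) = N*(N - 4) = N*(-4 + N))
b(3) + V(13)*(-48/(-61) + 61/(-37)) = 3*(-4 + 3) + (-48/(-61) + 61/(-37))/(-6 + 13) = 3*(-1) + (-48*(-1/61) + 61*(-1/37))/7 = -3 + (48/61 - 61/37)/7 = -3 + (⅐)*(-1945/2257) = -3 - 1945/15799 = -49342/15799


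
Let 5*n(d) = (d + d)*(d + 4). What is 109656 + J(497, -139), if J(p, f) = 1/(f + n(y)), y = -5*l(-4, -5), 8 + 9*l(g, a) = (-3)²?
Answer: 1241415495/11321 ≈ 1.0966e+5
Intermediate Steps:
l(g, a) = ⅑ (l(g, a) = -8/9 + (⅑)*(-3)² = -8/9 + (⅑)*9 = -8/9 + 1 = ⅑)
y = -5/9 (y = -5*⅑ = -5/9 ≈ -0.55556)
n(d) = 2*d*(4 + d)/5 (n(d) = ((d + d)*(d + 4))/5 = ((2*d)*(4 + d))/5 = (2*d*(4 + d))/5 = 2*d*(4 + d)/5)
J(p, f) = 1/(-62/81 + f) (J(p, f) = 1/(f + (⅖)*(-5/9)*(4 - 5/9)) = 1/(f + (⅖)*(-5/9)*(31/9)) = 1/(f - 62/81) = 1/(-62/81 + f))
109656 + J(497, -139) = 109656 + 81/(-62 + 81*(-139)) = 109656 + 81/(-62 - 11259) = 109656 + 81/(-11321) = 109656 + 81*(-1/11321) = 109656 - 81/11321 = 1241415495/11321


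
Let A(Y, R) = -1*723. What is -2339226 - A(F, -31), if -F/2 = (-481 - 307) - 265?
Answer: -2338503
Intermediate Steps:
F = 2106 (F = -2*((-481 - 307) - 265) = -2*(-788 - 265) = -2*(-1053) = 2106)
A(Y, R) = -723
-2339226 - A(F, -31) = -2339226 - 1*(-723) = -2339226 + 723 = -2338503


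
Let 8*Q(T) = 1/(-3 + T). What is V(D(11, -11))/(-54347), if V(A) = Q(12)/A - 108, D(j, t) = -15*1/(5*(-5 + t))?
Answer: 2914/1467369 ≈ 0.0019859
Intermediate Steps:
Q(T) = 1/(8*(-3 + T))
D(j, t) = -15/(-25 + 5*t)
V(A) = -108 + 1/(72*A) (V(A) = (1/(8*(-3 + 12)))/A - 108 = ((⅛)/9)/A - 108 = ((⅛)*(⅑))/A - 108 = 1/(72*A) - 108 = -108 + 1/(72*A))
V(D(11, -11))/(-54347) = (-108 + 1/(72*((-3/(-5 - 11)))))/(-54347) = (-108 + 1/(72*((-3/(-16)))))*(-1/54347) = (-108 + 1/(72*((-3*(-1/16)))))*(-1/54347) = (-108 + 1/(72*(3/16)))*(-1/54347) = (-108 + (1/72)*(16/3))*(-1/54347) = (-108 + 2/27)*(-1/54347) = -2914/27*(-1/54347) = 2914/1467369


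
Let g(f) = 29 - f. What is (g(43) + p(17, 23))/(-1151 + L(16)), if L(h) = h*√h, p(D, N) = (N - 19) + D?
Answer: -7/1087 ≈ -0.0064397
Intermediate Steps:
p(D, N) = -19 + D + N (p(D, N) = (-19 + N) + D = -19 + D + N)
L(h) = h^(3/2)
(g(43) + p(17, 23))/(-1151 + L(16)) = ((29 - 1*43) + (-19 + 17 + 23))/(-1151 + 16^(3/2)) = ((29 - 43) + 21)/(-1151 + 64) = (-14 + 21)/(-1087) = 7*(-1/1087) = -7/1087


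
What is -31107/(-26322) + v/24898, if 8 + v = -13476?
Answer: 69929373/109227526 ≈ 0.64022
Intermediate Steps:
v = -13484 (v = -8 - 13476 = -13484)
-31107/(-26322) + v/24898 = -31107/(-26322) - 13484/24898 = -31107*(-1/26322) - 13484*1/24898 = 10369/8774 - 6742/12449 = 69929373/109227526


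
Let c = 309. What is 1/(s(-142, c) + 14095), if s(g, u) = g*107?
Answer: -1/1099 ≈ -0.00090992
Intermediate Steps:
s(g, u) = 107*g
1/(s(-142, c) + 14095) = 1/(107*(-142) + 14095) = 1/(-15194 + 14095) = 1/(-1099) = -1/1099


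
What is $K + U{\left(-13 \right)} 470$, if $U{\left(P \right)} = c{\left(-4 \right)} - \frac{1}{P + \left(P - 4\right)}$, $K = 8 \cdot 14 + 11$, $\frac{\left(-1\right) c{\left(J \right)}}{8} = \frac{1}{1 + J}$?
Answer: $1392$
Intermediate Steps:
$c{\left(J \right)} = - \frac{8}{1 + J}$
$K = 123$ ($K = 112 + 11 = 123$)
$U{\left(P \right)} = \frac{8}{3} - \frac{1}{-4 + 2 P}$ ($U{\left(P \right)} = - \frac{8}{1 - 4} - \frac{1}{P + \left(P - 4\right)} = - \frac{8}{-3} - \frac{1}{P + \left(-4 + P\right)} = \left(-8\right) \left(- \frac{1}{3}\right) - \frac{1}{-4 + 2 P} = \frac{8}{3} - \frac{1}{-4 + 2 P}$)
$K + U{\left(-13 \right)} 470 = 123 + \frac{-35 + 16 \left(-13\right)}{6 \left(-2 - 13\right)} 470 = 123 + \frac{-35 - 208}{6 \left(-15\right)} 470 = 123 + \frac{1}{6} \left(- \frac{1}{15}\right) \left(-243\right) 470 = 123 + \frac{27}{10} \cdot 470 = 123 + 1269 = 1392$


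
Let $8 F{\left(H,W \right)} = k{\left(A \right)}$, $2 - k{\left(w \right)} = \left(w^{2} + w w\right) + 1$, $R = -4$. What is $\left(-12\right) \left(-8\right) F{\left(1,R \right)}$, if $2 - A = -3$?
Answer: $-588$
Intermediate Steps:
$A = 5$ ($A = 2 - -3 = 2 + 3 = 5$)
$k{\left(w \right)} = 1 - 2 w^{2}$ ($k{\left(w \right)} = 2 - \left(\left(w^{2} + w w\right) + 1\right) = 2 - \left(\left(w^{2} + w^{2}\right) + 1\right) = 2 - \left(2 w^{2} + 1\right) = 2 - \left(1 + 2 w^{2}\right) = 1 - 2 w^{2}$)
$F{\left(H,W \right)} = - \frac{49}{8}$ ($F{\left(H,W \right)} = \frac{1 - 2 \cdot 5^{2}}{8} = \frac{1 - 50}{8} = \frac{1}{8} \left(-49\right) = - \frac{49}{8}$)
$\left(-12\right) \left(-8\right) F{\left(1,R \right)} = \left(-12\right) \left(-8\right) \left(- \frac{49}{8}\right) = 96 \left(- \frac{49}{8}\right) = -588$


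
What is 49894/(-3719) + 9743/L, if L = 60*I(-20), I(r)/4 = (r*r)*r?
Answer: -95832714217/7140480000 ≈ -13.421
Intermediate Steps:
I(r) = 4*r**3 (I(r) = 4*((r*r)*r) = 4*(r**2*r) = 4*r**3)
L = -1920000 (L = 60*(4*(-20)**3) = 60*(4*(-8000)) = 60*(-32000) = -1920000)
49894/(-3719) + 9743/L = 49894/(-3719) + 9743/(-1920000) = 49894*(-1/3719) + 9743*(-1/1920000) = -49894/3719 - 9743/1920000 = -95832714217/7140480000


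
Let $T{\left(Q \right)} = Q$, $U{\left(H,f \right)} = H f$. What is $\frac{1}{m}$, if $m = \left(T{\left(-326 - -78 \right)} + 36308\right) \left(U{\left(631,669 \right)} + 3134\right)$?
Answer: $\frac{1}{15335344380} \approx 6.5209 \cdot 10^{-11}$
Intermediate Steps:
$m = 15335344380$ ($m = \left(\left(-326 - -78\right) + 36308\right) \left(631 \cdot 669 + 3134\right) = \left(\left(-326 + 78\right) + 36308\right) \left(422139 + 3134\right) = \left(-248 + 36308\right) 425273 = 36060 \cdot 425273 = 15335344380$)
$\frac{1}{m} = \frac{1}{15335344380}$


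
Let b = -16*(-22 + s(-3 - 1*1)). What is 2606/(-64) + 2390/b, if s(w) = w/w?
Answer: -22583/672 ≈ -33.606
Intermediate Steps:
s(w) = 1
b = 336 (b = -16*(-22 + 1) = -16*(-21) = 336)
2606/(-64) + 2390/b = 2606/(-64) + 2390/336 = 2606*(-1/64) + 2390*(1/336) = -1303/32 + 1195/168 = -22583/672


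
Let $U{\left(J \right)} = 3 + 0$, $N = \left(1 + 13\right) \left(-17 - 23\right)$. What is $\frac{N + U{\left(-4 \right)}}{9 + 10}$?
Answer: $- \frac{557}{19} \approx -29.316$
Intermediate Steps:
$N = -560$ ($N = 14 \left(-40\right) = -560$)
$U{\left(J \right)} = 3$
$\frac{N + U{\left(-4 \right)}}{9 + 10} = \frac{-560 + 3}{9 + 10} = - \frac{557}{19}$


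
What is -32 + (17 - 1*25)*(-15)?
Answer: 88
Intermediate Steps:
-32 + (17 - 1*25)*(-15) = -32 + (17 - 25)*(-15) = -32 - 8*(-15) = -32 + 120 = 88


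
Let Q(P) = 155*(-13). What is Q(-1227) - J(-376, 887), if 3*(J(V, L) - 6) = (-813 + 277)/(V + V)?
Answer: -569989/282 ≈ -2021.2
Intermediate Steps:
J(V, L) = 6 - 268/(3*V) (J(V, L) = 6 + ((-813 + 277)/(V + V))/3 = 6 + (-536*1/(2*V))/3 = 6 + (-268/V)/3 = 6 - 268/(3*V))
Q(P) = -2015
Q(-1227) - J(-376, 887) = -2015 - (6 - 268/3/(-376)) = -2015 - (6 - 268/3*(-1/376)) = -2015 - (6 + 67/282) = -2015 - 1*1759/282 = -2015 - 1759/282 = -569989/282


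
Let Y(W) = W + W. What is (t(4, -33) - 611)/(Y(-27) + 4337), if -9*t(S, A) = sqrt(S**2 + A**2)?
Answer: -611/4283 - sqrt(1105)/38547 ≈ -0.14352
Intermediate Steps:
t(S, A) = -sqrt(A**2 + S**2)/9 (t(S, A) = -sqrt(S**2 + A**2)/9 = -sqrt(A**2 + S**2)/9)
Y(W) = 2*W
(t(4, -33) - 611)/(Y(-27) + 4337) = (-sqrt((-33)**2 + 4**2)/9 - 611)/(2*(-27) + 4337) = (-sqrt(1089 + 16)/9 - 611)/(-54 + 4337) = (-sqrt(1105)/9 - 611)/4283 = (-611 - sqrt(1105)/9)*(1/4283) = -611/4283 - sqrt(1105)/38547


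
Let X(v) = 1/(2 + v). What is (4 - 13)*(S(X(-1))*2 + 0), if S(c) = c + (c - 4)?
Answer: 36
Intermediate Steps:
S(c) = -4 + 2*c (S(c) = c + (-4 + c) = -4 + 2*c)
(4 - 13)*(S(X(-1))*2 + 0) = (4 - 13)*((-4 + 2/(2 - 1))*2 + 0) = -9*((-4 + 2/1)*2 + 0) = -9*((-4 + 2*1)*2 + 0) = -9*((-4 + 2)*2 + 0) = -9*(-2*2 + 0) = -9*(-4 + 0) = -9*(-4) = 36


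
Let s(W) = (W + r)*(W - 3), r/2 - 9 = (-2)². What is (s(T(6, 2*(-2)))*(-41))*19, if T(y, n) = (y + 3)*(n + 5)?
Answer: -163590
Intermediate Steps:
r = 26 (r = 18 + 2*(-2)² = 18 + 2*4 = 18 + 8 = 26)
T(y, n) = (3 + y)*(5 + n)
s(W) = (-3 + W)*(26 + W) (s(W) = (W + 26)*(W - 3) = (26 + W)*(-3 + W) = (-3 + W)*(26 + W))
(s(T(6, 2*(-2)))*(-41))*19 = ((-78 + (15 + 3*(2*(-2)) + 5*6 + (2*(-2))*6)² + 23*(15 + 3*(2*(-2)) + 5*6 + (2*(-2))*6))*(-41))*19 = ((-78 + (15 + 3*(-4) + 30 - 4*6)² + 23*(15 + 3*(-4) + 30 - 4*6))*(-41))*19 = ((-78 + (15 - 12 + 30 - 24)² + 23*(15 - 12 + 30 - 24))*(-41))*19 = ((-78 + 9² + 23*9)*(-41))*19 = ((-78 + 81 + 207)*(-41))*19 = (210*(-41))*19 = -8610*19 = -163590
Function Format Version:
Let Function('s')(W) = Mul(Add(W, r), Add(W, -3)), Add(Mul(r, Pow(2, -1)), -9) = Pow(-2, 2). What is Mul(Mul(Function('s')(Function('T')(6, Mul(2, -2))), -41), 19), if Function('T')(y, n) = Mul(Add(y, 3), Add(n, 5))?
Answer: -163590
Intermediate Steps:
r = 26 (r = Add(18, Mul(2, Pow(-2, 2))) = Add(18, Mul(2, 4)) = Add(18, 8) = 26)
Function('T')(y, n) = Mul(Add(3, y), Add(5, n))
Function('s')(W) = Mul(Add(-3, W), Add(26, W)) (Function('s')(W) = Mul(Add(W, 26), Add(W, -3)) = Mul(Add(26, W), Add(-3, W)) = Mul(Add(-3, W), Add(26, W)))
Mul(Mul(Function('s')(Function('T')(6, Mul(2, -2))), -41), 19) = Mul(Mul(Add(-78, Pow(Add(15, Mul(3, Mul(2, -2)), Mul(5, 6), Mul(Mul(2, -2), 6)), 2), Mul(23, Add(15, Mul(3, Mul(2, -2)), Mul(5, 6), Mul(Mul(2, -2), 6)))), -41), 19) = Mul(Mul(Add(-78, Pow(Add(15, Mul(3, -4), 30, Mul(-4, 6)), 2), Mul(23, Add(15, Mul(3, -4), 30, Mul(-4, 6)))), -41), 19) = Mul(Mul(Add(-78, Pow(Add(15, -12, 30, -24), 2), Mul(23, Add(15, -12, 30, -24))), -41), 19) = Mul(Mul(Add(-78, Pow(9, 2), Mul(23, 9)), -41), 19) = Mul(Mul(Add(-78, 81, 207), -41), 19) = Mul(Mul(210, -41), 19) = Mul(-8610, 19) = -163590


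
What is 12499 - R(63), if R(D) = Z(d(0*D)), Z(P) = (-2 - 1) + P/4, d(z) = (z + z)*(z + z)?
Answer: 12502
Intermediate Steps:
d(z) = 4*z² (d(z) = (2*z)*(2*z) = 4*z²)
Z(P) = -3 + P/4 (Z(P) = -3 + P*(¼) = -3 + P/4)
R(D) = -3 (R(D) = -3 + (4*(0*D)²)/4 = -3 + (4*0²)/4 = -3 + (4*0)/4 = -3 + (¼)*0 = -3 + 0 = -3)
12499 - R(63) = 12499 - 1*(-3) = 12499 + 3 = 12502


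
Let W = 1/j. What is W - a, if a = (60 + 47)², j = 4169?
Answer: -47730880/4169 ≈ -11449.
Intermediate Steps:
a = 11449 (a = 107² = 11449)
W = 1/4169 ≈ 0.00023987
W - a = 1/4169 - 1*11449 = 1/4169 - 11449 = -47730880/4169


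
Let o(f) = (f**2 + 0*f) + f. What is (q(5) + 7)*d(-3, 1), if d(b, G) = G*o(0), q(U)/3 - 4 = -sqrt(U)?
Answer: 0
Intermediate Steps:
q(U) = 12 - 3*sqrt(U) (q(U) = 12 + 3*(-sqrt(U)) = 12 - 3*sqrt(U))
o(f) = f + f**2 (o(f) = (f**2 + 0) + f = f**2 + f = f + f**2)
d(b, G) = 0 (d(b, G) = G*(0*(1 + 0)) = G*(0*1) = G*0 = 0)
(q(5) + 7)*d(-3, 1) = ((12 - 3*sqrt(5)) + 7)*0 = (19 - 3*sqrt(5))*0 = 0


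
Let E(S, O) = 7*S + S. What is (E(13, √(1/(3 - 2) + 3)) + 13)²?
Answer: 13689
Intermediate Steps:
E(S, O) = 8*S
(E(13, √(1/(3 - 2) + 3)) + 13)² = (8*13 + 13)² = (104 + 13)² = 117² = 13689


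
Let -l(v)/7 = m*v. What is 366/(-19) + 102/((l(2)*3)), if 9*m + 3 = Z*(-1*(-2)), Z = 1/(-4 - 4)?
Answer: -21678/1729 ≈ -12.538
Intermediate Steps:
Z = -1/8 (Z = 1/(-8) = -1/8 ≈ -0.12500)
m = -13/36 (m = -1/3 + (-(-1)*(-2)/8)/9 = -1/3 + (-1/8*2)/9 = -1/3 + (1/9)*(-1/4) = -1/3 - 1/36 = -13/36 ≈ -0.36111)
l(v) = 91*v/36 (l(v) = -(-91)*v/36 = 91*v/36)
366/(-19) + 102/((l(2)*3)) = 366/(-19) + 102/((((91/36)*2)*3)) = 366*(-1/19) + 102/(((91/18)*3)) = -366/19 + 102/(91/6) = -366/19 + 102*(6/91) = -366/19 + 612/91 = -21678/1729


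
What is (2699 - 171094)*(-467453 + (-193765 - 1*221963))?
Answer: 148723264495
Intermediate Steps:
(2699 - 171094)*(-467453 + (-193765 - 1*221963)) = -168395*(-467453 + (-193765 - 221963)) = -168395*(-467453 - 415728) = -168395*(-883181) = 148723264495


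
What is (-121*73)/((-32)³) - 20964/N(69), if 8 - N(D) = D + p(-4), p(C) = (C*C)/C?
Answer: 229150611/622592 ≈ 368.06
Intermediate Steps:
p(C) = C (p(C) = C²/C = C)
N(D) = 12 - D (N(D) = 8 - (D - 4) = 8 - (-4 + D) = 8 + (4 - D) = 12 - D)
(-121*73)/((-32)³) - 20964/N(69) = (-121*73)/((-32)³) - 20964/(12 - 1*69) = -8833/(-32768) - 20964/(12 - 69) = -8833*(-1/32768) - 20964/(-57) = 8833/32768 - 20964*(-1/57) = 8833/32768 + 6988/19 = 229150611/622592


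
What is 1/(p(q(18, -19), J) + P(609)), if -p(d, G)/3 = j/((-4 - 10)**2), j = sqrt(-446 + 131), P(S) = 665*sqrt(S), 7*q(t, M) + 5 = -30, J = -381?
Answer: 196/(130340*sqrt(609) - 9*I*sqrt(35)) ≈ 6.0935e-5 + 1.0087e-9*I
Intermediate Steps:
q(t, M) = -5 (q(t, M) = -5/7 + (1/7)*(-30) = -5/7 - 30/7 = -5)
j = 3*I*sqrt(35) (j = sqrt(-315) = 3*I*sqrt(35) ≈ 17.748*I)
p(d, G) = -9*I*sqrt(35)/196 (p(d, G) = -3*3*I*sqrt(35)/((-4 - 10)**2) = -3*3*I*sqrt(35)/((-14)**2) = -3*3*I*sqrt(35)/196 = -9*I*sqrt(35)/196)
1/(p(q(18, -19), J) + P(609)) = 1/(-9*I*sqrt(35)/196 + 665*sqrt(609)) = 1/(665*sqrt(609) - 9*I*sqrt(35)/196)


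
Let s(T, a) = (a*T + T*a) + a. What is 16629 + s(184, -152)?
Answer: -39459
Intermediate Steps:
s(T, a) = a + 2*T*a (s(T, a) = (T*a + T*a) + a = 2*T*a + a = a + 2*T*a)
16629 + s(184, -152) = 16629 - 152*(1 + 2*184) = 16629 - 152*(1 + 368) = 16629 - 152*369 = 16629 - 56088 = -39459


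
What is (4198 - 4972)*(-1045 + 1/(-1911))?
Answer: 515224968/637 ≈ 8.0883e+5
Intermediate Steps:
(4198 - 4972)*(-1045 + 1/(-1911)) = -774*(-1045 - 1/1911) = -774*(-1996996/1911) = 515224968/637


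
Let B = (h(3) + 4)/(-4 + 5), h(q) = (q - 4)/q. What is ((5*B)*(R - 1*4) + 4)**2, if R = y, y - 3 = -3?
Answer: 43264/9 ≈ 4807.1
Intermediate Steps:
h(q) = (-4 + q)/q
y = 0 (y = 3 - 3 = 0)
R = 0
B = 11/3 (B = ((-4 + 3)/3 + 4)/(-4 + 5) = ((1/3)*(-1) + 4)/1 = (-1/3 + 4)*1 = (11/3)*1 = 11/3 ≈ 3.6667)
((5*B)*(R - 1*4) + 4)**2 = ((5*(11/3))*(0 - 1*4) + 4)**2 = (55*(0 - 4)/3 + 4)**2 = ((55/3)*(-4) + 4)**2 = (-220/3 + 4)**2 = (-208/3)**2 = 43264/9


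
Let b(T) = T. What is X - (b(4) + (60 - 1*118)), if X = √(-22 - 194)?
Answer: 54 + 6*I*√6 ≈ 54.0 + 14.697*I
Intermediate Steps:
X = 6*I*√6 (X = √(-216) = 6*I*√6 ≈ 14.697*I)
X - (b(4) + (60 - 1*118)) = 6*I*√6 - (4 + (60 - 1*118)) = 6*I*√6 - (4 + (60 - 118)) = 6*I*√6 - (4 - 58) = 6*I*√6 - 1*(-54) = 6*I*√6 + 54 = 54 + 6*I*√6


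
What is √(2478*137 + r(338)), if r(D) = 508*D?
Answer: √511190 ≈ 714.98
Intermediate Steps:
√(2478*137 + r(338)) = √(2478*137 + 508*338) = √(339486 + 171704) = √511190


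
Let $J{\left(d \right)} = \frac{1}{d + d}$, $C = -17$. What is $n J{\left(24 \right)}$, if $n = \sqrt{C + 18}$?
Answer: $\frac{1}{48} \approx 0.020833$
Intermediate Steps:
$J{\left(d \right)} = \frac{1}{2 d}$
$n = 1$ ($n = \sqrt{-17 + 18} = \sqrt{1} = 1$)
$n J{\left(24 \right)} = 1 \frac{1}{2 \cdot 24} = 1 \cdot \frac{1}{2} \cdot \frac{1}{24} = 1 \cdot \frac{1}{48} = \frac{1}{48}$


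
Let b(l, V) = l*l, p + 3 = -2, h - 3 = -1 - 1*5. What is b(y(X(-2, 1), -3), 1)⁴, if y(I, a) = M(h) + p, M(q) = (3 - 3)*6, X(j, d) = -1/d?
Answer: 390625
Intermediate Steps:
h = -3 (h = 3 + (-1 - 1*5) = 3 + (-1 - 5) = 3 - 6 = -3)
M(q) = 0 (M(q) = 0*6 = 0)
p = -5 (p = -3 - 2 = -5)
y(I, a) = -5 (y(I, a) = 0 - 5 = -5)
b(l, V) = l²
b(y(X(-2, 1), -3), 1)⁴ = ((-5)²)⁴ = 25⁴ = 390625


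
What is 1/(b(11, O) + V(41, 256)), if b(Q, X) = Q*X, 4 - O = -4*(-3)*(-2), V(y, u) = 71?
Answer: 1/379 ≈ 0.0026385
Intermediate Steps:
O = 28 (O = 4 - (-4*(-3))*(-2) = 4 - 12*(-2) = 4 - 1*(-24) = 4 + 24 = 28)
1/(b(11, O) + V(41, 256)) = 1/(11*28 + 71) = 1/(308 + 71) = 1/379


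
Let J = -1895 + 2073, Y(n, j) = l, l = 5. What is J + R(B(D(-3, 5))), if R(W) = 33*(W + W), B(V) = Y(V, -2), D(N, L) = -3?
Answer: 508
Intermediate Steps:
Y(n, j) = 5
B(V) = 5
R(W) = 66*W (R(W) = 33*(2*W) = 66*W)
J = 178
J + R(B(D(-3, 5))) = 178 + 66*5 = 178 + 330 = 508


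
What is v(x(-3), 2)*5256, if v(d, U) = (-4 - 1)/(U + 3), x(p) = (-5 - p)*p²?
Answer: -5256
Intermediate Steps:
x(p) = p²*(-5 - p)
v(d, U) = -5/(3 + U)
v(x(-3), 2)*5256 = -5/(3 + 2)*5256 = -5/5*5256 = -5*⅕*5256 = -1*5256 = -5256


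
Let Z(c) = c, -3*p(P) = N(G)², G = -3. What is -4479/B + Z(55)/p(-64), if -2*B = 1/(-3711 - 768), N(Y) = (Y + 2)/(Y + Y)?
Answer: -40128822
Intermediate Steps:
N(Y) = (2 + Y)/(2*Y) (N(Y) = (2 + Y)/((2*Y)) = (2 + Y)*(1/(2*Y)) = (2 + Y)/(2*Y))
p(P) = -1/108 (p(P) = -(2 - 3)²/36/3 = -((½)*(-⅓)*(-1))²/3 = -(⅙)²/3 = -⅓*1/36 = -1/108)
B = 1/8958 (B = -1/(2*(-3711 - 768)) = -½/(-4479) = -½*(-1/4479) = 1/8958 ≈ 0.00011163)
-4479/B + Z(55)/p(-64) = -4479/1/8958 + 55/(-1/108) = -4479*8958 + 55*(-108) = -40122882 - 5940 = -40128822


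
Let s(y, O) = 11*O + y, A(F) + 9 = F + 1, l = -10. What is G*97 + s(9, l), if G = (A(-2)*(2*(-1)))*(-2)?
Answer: -3981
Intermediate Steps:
A(F) = -8 + F (A(F) = -9 + (F + 1) = -9 + (1 + F) = -8 + F)
s(y, O) = y + 11*O
G = -40 (G = ((-8 - 2)*(2*(-1)))*(-2) = -10*(-2)*(-2) = 20*(-2) = -40)
G*97 + s(9, l) = -40*97 + (9 + 11*(-10)) = -3880 + (9 - 110) = -3880 - 101 = -3981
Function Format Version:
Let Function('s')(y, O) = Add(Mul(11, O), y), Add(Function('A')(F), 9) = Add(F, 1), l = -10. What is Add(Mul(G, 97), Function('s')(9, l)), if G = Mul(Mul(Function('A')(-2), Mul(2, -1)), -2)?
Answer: -3981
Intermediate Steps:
Function('A')(F) = Add(-8, F) (Function('A')(F) = Add(-9, Add(F, 1)) = Add(-9, Add(1, F)) = Add(-8, F))
Function('s')(y, O) = Add(y, Mul(11, O))
G = -40 (G = Mul(Mul(Add(-8, -2), Mul(2, -1)), -2) = Mul(Mul(-10, -2), -2) = Mul(20, -2) = -40)
Add(Mul(G, 97), Function('s')(9, l)) = Add(Mul(-40, 97), Add(9, Mul(11, -10))) = Add(-3880, Add(9, -110)) = Add(-3880, -101) = -3981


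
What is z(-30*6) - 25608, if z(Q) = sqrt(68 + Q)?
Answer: -25608 + 4*I*sqrt(7) ≈ -25608.0 + 10.583*I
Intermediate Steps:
z(-30*6) - 25608 = sqrt(68 - 30*6) - 25608 = sqrt(68 - 180) - 25608 = sqrt(-112) - 25608 = 4*I*sqrt(7) - 25608 = -25608 + 4*I*sqrt(7)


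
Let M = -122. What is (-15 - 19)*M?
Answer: 4148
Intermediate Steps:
(-15 - 19)*M = (-15 - 19)*(-122) = -34*(-122) = 4148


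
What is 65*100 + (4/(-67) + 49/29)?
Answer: 12632667/1943 ≈ 6501.6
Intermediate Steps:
65*100 + (4/(-67) + 49/29) = 6500 + (4*(-1/67) + 49*(1/29)) = 6500 + (-4/67 + 49/29) = 6500 + 3167/1943 = 12632667/1943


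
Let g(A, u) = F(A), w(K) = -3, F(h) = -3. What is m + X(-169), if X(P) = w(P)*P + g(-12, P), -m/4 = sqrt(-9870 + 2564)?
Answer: 504 - 4*I*sqrt(7306) ≈ 504.0 - 341.9*I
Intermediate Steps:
g(A, u) = -3
m = -4*I*sqrt(7306) (m = -4*sqrt(-9870 + 2564) = -4*I*sqrt(7306) ≈ -341.9*I)
X(P) = -3 - 3*P (X(P) = -3*P - 3 = -3 - 3*P)
m + X(-169) = -4*I*sqrt(7306) + (-3 - 3*(-169)) = -4*I*sqrt(7306) + (-3 + 507) = -4*I*sqrt(7306) + 504 = 504 - 4*I*sqrt(7306)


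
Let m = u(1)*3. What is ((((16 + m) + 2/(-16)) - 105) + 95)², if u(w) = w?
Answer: 5041/64 ≈ 78.766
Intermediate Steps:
m = 3 (m = 1*3 = 3)
((((16 + m) + 2/(-16)) - 105) + 95)² = ((((16 + 3) + 2/(-16)) - 105) + 95)² = (((19 + 2*(-1/16)) - 105) + 95)² = (((19 - ⅛) - 105) + 95)² = ((151/8 - 105) + 95)² = (-689/8 + 95)² = (71/8)² = 5041/64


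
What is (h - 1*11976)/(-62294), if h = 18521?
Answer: -6545/62294 ≈ -0.10507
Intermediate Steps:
(h - 1*11976)/(-62294) = (18521 - 1*11976)/(-62294) = (18521 - 11976)*(-1/62294) = 6545*(-1/62294) = -6545/62294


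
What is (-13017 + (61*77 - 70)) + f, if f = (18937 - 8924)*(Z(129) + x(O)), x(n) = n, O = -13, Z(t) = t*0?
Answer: -138559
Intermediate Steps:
Z(t) = 0
f = -130169 (f = (18937 - 8924)*(0 - 13) = 10013*(-13) = -130169)
(-13017 + (61*77 - 70)) + f = (-13017 + (61*77 - 70)) - 130169 = (-13017 + (4697 - 70)) - 130169 = (-13017 + 4627) - 130169 = -8390 - 130169 = -138559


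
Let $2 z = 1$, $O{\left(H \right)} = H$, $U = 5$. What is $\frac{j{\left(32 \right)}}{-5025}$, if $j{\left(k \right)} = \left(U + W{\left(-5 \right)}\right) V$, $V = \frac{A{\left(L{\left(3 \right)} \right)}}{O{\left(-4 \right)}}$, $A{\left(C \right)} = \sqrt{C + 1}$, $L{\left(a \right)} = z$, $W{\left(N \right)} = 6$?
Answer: $\frac{11 \sqrt{6}}{40200} \approx 0.00067026$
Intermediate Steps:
$z = \frac{1}{2}$ ($z = \frac{1}{2} \cdot 1 = \frac{1}{2} \approx 0.5$)
$L{\left(a \right)} = \frac{1}{2}$
$A{\left(C \right)} = \sqrt{1 + C}$
$V = - \frac{\sqrt{6}}{8}$ ($V = \frac{\sqrt{1 + \frac{1}{2}}}{-4} = \sqrt{\frac{3}{2}} \left(- \frac{1}{4}\right) = \frac{\sqrt{6}}{2} \left(- \frac{1}{4}\right) = - \frac{\sqrt{6}}{8} \approx -0.30619$)
$j{\left(k \right)} = - \frac{11 \sqrt{6}}{8}$ ($j{\left(k \right)} = \left(5 + 6\right) \left(- \frac{\sqrt{6}}{8}\right) = 11 \left(- \frac{\sqrt{6}}{8}\right) = - \frac{11 \sqrt{6}}{8}$)
$\frac{j{\left(32 \right)}}{-5025} = \frac{\left(- \frac{11}{8}\right) \sqrt{6}}{-5025} = - \frac{11 \sqrt{6}}{8} \left(- \frac{1}{5025}\right) = \frac{11 \sqrt{6}}{40200}$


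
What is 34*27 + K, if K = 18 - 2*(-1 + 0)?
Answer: 938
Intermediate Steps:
K = 20 (K = 18 - 2*(-1) = 18 + 2 = 20)
34*27 + K = 34*27 + 20 = 918 + 20 = 938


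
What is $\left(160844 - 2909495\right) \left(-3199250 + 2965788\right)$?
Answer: $641705559762$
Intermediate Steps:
$\left(160844 - 2909495\right) \left(-3199250 + 2965788\right) = \left(-2748651\right) \left(-233462\right) = 641705559762$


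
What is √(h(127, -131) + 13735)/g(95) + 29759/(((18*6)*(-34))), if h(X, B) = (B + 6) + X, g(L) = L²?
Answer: -29759/3672 + √13737/9025 ≈ -8.0913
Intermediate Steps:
h(X, B) = 6 + B + X (h(X, B) = (6 + B) + X = 6 + B + X)
√(h(127, -131) + 13735)/g(95) + 29759/(((18*6)*(-34))) = √((6 - 131 + 127) + 13735)/(95²) + 29759/(((18*6)*(-34))) = √(2 + 13735)/9025 + 29759/((108*(-34))) = √13737*(1/9025) + 29759/(-3672) = √13737/9025 + 29759*(-1/3672) = √13737/9025 - 29759/3672 = -29759/3672 + √13737/9025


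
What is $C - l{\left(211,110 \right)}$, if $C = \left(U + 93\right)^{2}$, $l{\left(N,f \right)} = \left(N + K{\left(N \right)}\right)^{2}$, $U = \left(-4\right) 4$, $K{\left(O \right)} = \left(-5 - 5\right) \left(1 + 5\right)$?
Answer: $-16872$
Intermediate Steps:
$K{\left(O \right)} = -60$ ($K{\left(O \right)} = \left(-10\right) 6 = -60$)
$U = -16$
$l{\left(N,f \right)} = \left(-60 + N\right)^{2}$ ($l{\left(N,f \right)} = \left(N - 60\right)^{2} = \left(-60 + N\right)^{2}$)
$C = 5929$ ($C = \left(-16 + 93\right)^{2} = 77^{2} = 5929$)
$C - l{\left(211,110 \right)} = 5929 - \left(-60 + 211\right)^{2} = 5929 - 151^{2} = 5929 - 22801 = -16872$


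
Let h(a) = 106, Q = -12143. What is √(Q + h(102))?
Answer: I*√12037 ≈ 109.71*I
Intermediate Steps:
√(Q + h(102)) = √(-12143 + 106) = √(-12037) = I*√12037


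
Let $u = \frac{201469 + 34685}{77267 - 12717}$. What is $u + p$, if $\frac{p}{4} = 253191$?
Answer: $\frac{32687076177}{32275} \approx 1.0128 \cdot 10^{6}$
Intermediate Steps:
$p = 1012764$ ($p = 4 \cdot 253191 = 1012764$)
$u = \frac{118077}{32275}$ ($u = \frac{236154}{64550} = 236154 \cdot \frac{1}{64550} = \frac{118077}{32275} \approx 3.6585$)
$u + p = \frac{118077}{32275} + 1012764 = \frac{32687076177}{32275}$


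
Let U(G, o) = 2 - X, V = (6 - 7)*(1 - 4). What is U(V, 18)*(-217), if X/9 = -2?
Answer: -4340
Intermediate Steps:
X = -18 (X = 9*(-2) = -18)
V = 3 (V = -1*(-3) = 3)
U(G, o) = 20 (U(G, o) = 2 - 1*(-18) = 2 + 18 = 20)
U(V, 18)*(-217) = 20*(-217) = -4340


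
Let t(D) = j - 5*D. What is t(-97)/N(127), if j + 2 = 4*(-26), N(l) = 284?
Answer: 379/284 ≈ 1.3345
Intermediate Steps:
j = -106 (j = -2 + 4*(-26) = -2 - 104 = -106)
t(D) = -106 - 5*D
t(-97)/N(127) = (-106 - 5*(-97))/284 = (-106 + 485)*(1/284) = 379*(1/284) = 379/284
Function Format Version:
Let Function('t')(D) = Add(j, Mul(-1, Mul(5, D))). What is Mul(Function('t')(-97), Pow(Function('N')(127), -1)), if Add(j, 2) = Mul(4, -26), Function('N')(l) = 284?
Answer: Rational(379, 284) ≈ 1.3345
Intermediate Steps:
j = -106 (j = Add(-2, Mul(4, -26)) = Add(-2, -104) = -106)
Function('t')(D) = Add(-106, Mul(-5, D)) (Function('t')(D) = Add(-106, Mul(-1, Mul(5, D))) = Add(-106, Mul(-5, D)))
Mul(Function('t')(-97), Pow(Function('N')(127), -1)) = Mul(Add(-106, Mul(-5, -97)), Pow(284, -1)) = Mul(Add(-106, 485), Rational(1, 284)) = Mul(379, Rational(1, 284)) = Rational(379, 284)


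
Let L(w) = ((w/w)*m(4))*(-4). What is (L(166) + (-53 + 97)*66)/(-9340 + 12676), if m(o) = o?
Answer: 361/417 ≈ 0.86571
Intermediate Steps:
L(w) = -16 (L(w) = ((w/w)*4)*(-4) = (1*4)*(-4) = 4*(-4) = -16)
(L(166) + (-53 + 97)*66)/(-9340 + 12676) = (-16 + (-53 + 97)*66)/(-9340 + 12676) = (-16 + 44*66)/3336 = (-16 + 2904)*(1/3336) = 2888*(1/3336) = 361/417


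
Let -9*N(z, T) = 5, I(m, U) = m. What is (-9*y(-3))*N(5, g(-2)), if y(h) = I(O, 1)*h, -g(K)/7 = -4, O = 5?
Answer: -75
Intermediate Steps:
g(K) = 28 (g(K) = -7*(-4) = 28)
N(z, T) = -5/9 (N(z, T) = -⅑*5 = -5/9)
y(h) = 5*h
(-9*y(-3))*N(5, g(-2)) = -45*(-3)*(-5/9) = -9*(-15)*(-5/9) = 135*(-5/9) = -75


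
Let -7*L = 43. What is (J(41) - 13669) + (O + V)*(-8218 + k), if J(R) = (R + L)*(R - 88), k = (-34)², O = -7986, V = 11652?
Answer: -181332195/7 ≈ -2.5905e+7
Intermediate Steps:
L = -43/7 (L = -⅐*43 = -43/7 ≈ -6.1429)
k = 1156
J(R) = (-88 + R)*(-43/7 + R) (J(R) = (R - 43/7)*(R - 88) = (-43/7 + R)*(-88 + R) = (-88 + R)*(-43/7 + R))
(J(41) - 13669) + (O + V)*(-8218 + k) = ((3784/7 + 41² - 659/7*41) - 13669) + (-7986 + 11652)*(-8218 + 1156) = ((3784/7 + 1681 - 27019/7) - 13669) + 3666*(-7062) = (-11468/7 - 13669) - 25889292 = -107151/7 - 25889292 = -181332195/7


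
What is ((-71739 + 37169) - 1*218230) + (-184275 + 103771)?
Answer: -333304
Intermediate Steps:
((-71739 + 37169) - 1*218230) + (-184275 + 103771) = (-34570 - 218230) - 80504 = -252800 - 80504 = -333304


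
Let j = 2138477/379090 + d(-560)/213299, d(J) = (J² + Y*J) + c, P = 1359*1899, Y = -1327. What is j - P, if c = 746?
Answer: -208676616100779747/80859517910 ≈ -2.5807e+6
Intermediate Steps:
P = 2580741
d(J) = 746 + J² - 1327*J (d(J) = (J² - 1327*J) + 746 = 746 + J² - 1327*J)
j = 857009791563/80859517910 (j = 2138477/379090 + (746 + (-560)² - 1327*(-560))/213299 = 2138477*(1/379090) + (746 + 313600 + 743120)*(1/213299) = 2138477/379090 + 1057466*(1/213299) = 2138477/379090 + 1057466/213299 = 857009791563/80859517910 ≈ 10.599)
j - P = 857009791563/80859517910 - 1*2580741 = 857009791563/80859517910 - 2580741 = -208676616100779747/80859517910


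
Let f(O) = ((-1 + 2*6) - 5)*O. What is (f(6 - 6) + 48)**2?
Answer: 2304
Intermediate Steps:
f(O) = 6*O (f(O) = ((-1 + 12) - 5)*O = (11 - 5)*O = 6*O)
(f(6 - 6) + 48)**2 = (6*(6 - 6) + 48)**2 = (6*0 + 48)**2 = (0 + 48)**2 = 48**2 = 2304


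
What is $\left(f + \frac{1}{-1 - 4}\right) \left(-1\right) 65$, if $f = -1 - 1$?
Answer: $143$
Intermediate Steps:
$f = -2$
$\left(f + \frac{1}{-1 - 4}\right) \left(-1\right) 65 = \left(-2 + \frac{1}{-1 - 4}\right) \left(-1\right) 65 = \left(-2 + \frac{1}{-5}\right) \left(-1\right) 65 = \left(-2 - \frac{1}{5}\right) \left(-1\right) 65 = \left(- \frac{11}{5}\right) \left(-1\right) 65 = \frac{11}{5} \cdot 65 = 143$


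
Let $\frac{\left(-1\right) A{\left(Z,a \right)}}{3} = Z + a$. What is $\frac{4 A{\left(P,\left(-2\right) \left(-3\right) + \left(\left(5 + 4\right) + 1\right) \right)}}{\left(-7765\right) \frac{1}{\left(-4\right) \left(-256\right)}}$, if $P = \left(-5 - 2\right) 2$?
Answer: $\frac{24576}{7765} \approx 3.165$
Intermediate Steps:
$P = -14$ ($P = \left(-7\right) 2 = -14$)
$A{\left(Z,a \right)} = - 3 Z - 3 a$ ($A{\left(Z,a \right)} = - 3 \left(Z + a\right) = - 3 Z - 3 a$)
$\frac{4 A{\left(P,\left(-2\right) \left(-3\right) + \left(\left(5 + 4\right) + 1\right) \right)}}{\left(-7765\right) \frac{1}{\left(-4\right) \left(-256\right)}} = \frac{4 \left(\left(-3\right) \left(-14\right) - 3 \left(\left(-2\right) \left(-3\right) + \left(\left(5 + 4\right) + 1\right)\right)\right)}{\left(-7765\right) \frac{1}{\left(-4\right) \left(-256\right)}} = \frac{4 \left(42 - 3 \left(6 + \left(9 + 1\right)\right)\right)}{\left(-7765\right) \frac{1}{1024}} = \frac{4 \left(42 - 3 \left(6 + 10\right)\right)}{\left(-7765\right) \frac{1}{1024}} = \frac{4 \left(42 - 48\right)}{- \frac{7765}{1024}} = 4 \left(42 - 48\right) \left(- \frac{1024}{7765}\right) = 4 \left(-6\right) \left(- \frac{1024}{7765}\right) = \left(-24\right) \left(- \frac{1024}{7765}\right) = \frac{24576}{7765}$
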